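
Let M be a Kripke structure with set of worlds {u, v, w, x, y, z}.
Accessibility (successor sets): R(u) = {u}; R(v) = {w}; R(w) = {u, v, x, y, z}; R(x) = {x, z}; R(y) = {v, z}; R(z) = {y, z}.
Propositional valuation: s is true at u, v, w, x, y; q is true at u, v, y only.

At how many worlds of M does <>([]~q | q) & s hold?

Let φ = <>([]~q | q) & s. Evaluate φ at each world:
  u (successors {u}): φ is true.
  v (successors {w}): φ is false.
  w (successors {u, v, x, y, z}): φ is true.
  x (successors {x, z}): φ is true.
  y (successors {v, z}): φ is true.
  z (successors {y, z}): φ is false.
For instance, at u:
  At u: <>([]~q | q) is true, s is true, so <>([]~q | q) & s is true.
    At u: <>([]~q | q) requires []~q | q at some successor in {u}.
      []~q | q holds at u, so <>([]~q | q) is true at u.
Satisfying worlds: {u, w, x, y}

4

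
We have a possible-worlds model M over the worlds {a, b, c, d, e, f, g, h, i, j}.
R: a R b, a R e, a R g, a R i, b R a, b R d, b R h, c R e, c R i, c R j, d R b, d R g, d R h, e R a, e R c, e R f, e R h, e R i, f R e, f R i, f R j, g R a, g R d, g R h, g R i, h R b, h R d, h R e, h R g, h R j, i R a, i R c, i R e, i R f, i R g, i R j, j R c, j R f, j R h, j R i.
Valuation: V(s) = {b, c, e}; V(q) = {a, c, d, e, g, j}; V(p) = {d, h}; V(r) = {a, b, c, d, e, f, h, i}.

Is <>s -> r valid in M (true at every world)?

No

Recall that <>ψ holds at a world iff ψ holds at some accessible world.
Let φ = <>s -> r. Evaluate φ at each world:
  a (successors {b, e, g, i}): φ is true.
  b (successors {a, d, h}): φ is true.
  c (successors {e, i, j}): φ is true.
  d (successors {b, g, h}): φ is true.
  e (successors {a, c, f, h, i}): φ is true.
  f (successors {e, i, j}): φ is true.
  g (successors {a, d, h, i}): φ is true.
  h (successors {b, d, e, g, j}): φ is true.
  i (successors {a, c, e, f, g, j}): φ is true.
  j (successors {c, f, h, i}): φ is false.
Detail at j (counterexample):
  At j: <>s is true, r is false, so <>s -> r is false.
    At j: <>s requires s at some successor in {c, f, h, i}.
      s holds at c, so <>s is true at j.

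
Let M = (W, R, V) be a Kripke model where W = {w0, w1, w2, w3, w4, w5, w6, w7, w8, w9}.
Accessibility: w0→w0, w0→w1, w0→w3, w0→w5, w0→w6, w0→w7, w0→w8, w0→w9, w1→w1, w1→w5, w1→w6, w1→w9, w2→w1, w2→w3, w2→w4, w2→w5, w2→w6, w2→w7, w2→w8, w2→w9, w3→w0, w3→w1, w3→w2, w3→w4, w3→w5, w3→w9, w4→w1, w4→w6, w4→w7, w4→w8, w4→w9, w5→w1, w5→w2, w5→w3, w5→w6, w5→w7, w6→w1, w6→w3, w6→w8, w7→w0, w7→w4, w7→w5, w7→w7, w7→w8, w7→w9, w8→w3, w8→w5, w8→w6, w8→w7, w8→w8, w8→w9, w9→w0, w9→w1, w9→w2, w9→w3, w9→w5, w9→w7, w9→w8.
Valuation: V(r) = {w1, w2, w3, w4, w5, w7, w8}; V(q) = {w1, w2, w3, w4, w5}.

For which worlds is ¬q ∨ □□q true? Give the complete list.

w0, w6, w7, w8, w9

Let φ = ¬q ∨ □□q. Evaluate φ at each world:
  w0 (successors {w0, w1, w3, w5, w6, w7, w8, w9}): φ is true.
  w1 (successors {w1, w5, w6, w9}): φ is false.
  w2 (successors {w1, w3, w4, w5, w6, w7, w8, w9}): φ is false.
  w3 (successors {w0, w1, w2, w4, w5, w9}): φ is false.
  w4 (successors {w1, w6, w7, w8, w9}): φ is false.
  w5 (successors {w1, w2, w3, w6, w7}): φ is false.
  w6 (successors {w1, w3, w8}): φ is true.
  w7 (successors {w0, w4, w5, w7, w8, w9}): φ is true.
  w8 (successors {w3, w5, w6, w7, w8, w9}): φ is true.
  w9 (successors {w0, w1, w2, w3, w5, w7, w8}): φ is true.
For instance, at w1:
  At w1: ¬q is false, □□q is false, so ¬q ∨ □□q is false.
    At w1: □□q requires □q at every successor {w1, w5, w6, w9}.
      □q fails at w1, so □□q is false at w1.
Satisfying worlds: {w0, w6, w7, w8, w9}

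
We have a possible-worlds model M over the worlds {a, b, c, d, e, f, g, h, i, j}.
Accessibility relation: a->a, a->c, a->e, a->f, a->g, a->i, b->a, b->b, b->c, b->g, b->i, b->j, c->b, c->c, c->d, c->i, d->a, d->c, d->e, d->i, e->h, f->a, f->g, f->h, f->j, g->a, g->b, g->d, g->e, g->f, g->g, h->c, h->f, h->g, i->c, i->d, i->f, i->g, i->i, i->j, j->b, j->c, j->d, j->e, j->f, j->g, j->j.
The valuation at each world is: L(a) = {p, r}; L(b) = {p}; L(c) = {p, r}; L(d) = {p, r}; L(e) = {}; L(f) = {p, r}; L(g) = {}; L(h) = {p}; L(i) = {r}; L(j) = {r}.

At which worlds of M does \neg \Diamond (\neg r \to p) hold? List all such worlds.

Let φ = \neg \Diamond (\neg r \to p). Evaluate φ at each world:
  a (successors {a, c, e, f, g, i}): φ is false.
  b (successors {a, b, c, g, i, j}): φ is false.
  c (successors {b, c, d, i}): φ is false.
  d (successors {a, c, e, i}): φ is false.
  e (successors {h}): φ is false.
  f (successors {a, g, h, j}): φ is false.
  g (successors {a, b, d, e, f, g}): φ is false.
  h (successors {c, f, g}): φ is false.
  i (successors {c, d, f, g, i, j}): φ is false.
  j (successors {b, c, d, e, f, g, j}): φ is false.
For instance, at a:
  At a: \Diamond (\neg r \to p) is true, so \neg \Diamond (\neg r \to p) is false.
    At a: \Diamond (\neg r \to p) requires \neg r \to p at some successor in {a, c, e, f, g, i}.
      \neg r \to p holds at a, so \Diamond (\neg r \to p) is true at a.
Satisfying worlds: none.

none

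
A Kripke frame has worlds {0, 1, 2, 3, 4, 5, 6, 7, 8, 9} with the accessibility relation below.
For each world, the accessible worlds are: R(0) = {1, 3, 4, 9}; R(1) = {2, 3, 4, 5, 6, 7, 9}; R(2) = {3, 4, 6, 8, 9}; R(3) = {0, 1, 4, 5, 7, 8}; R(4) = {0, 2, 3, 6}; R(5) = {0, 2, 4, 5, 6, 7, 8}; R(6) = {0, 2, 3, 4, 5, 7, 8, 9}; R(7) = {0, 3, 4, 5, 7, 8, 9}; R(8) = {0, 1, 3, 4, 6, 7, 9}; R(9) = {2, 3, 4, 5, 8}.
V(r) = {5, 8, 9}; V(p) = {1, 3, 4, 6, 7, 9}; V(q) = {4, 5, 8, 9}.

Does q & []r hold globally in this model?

Let φ = q & []r. Evaluate φ at each world:
  0 (successors {1, 3, 4, 9}): φ is false.
  1 (successors {2, 3, 4, 5, 6, 7, 9}): φ is false.
  2 (successors {3, 4, 6, 8, 9}): φ is false.
  3 (successors {0, 1, 4, 5, 7, 8}): φ is false.
  4 (successors {0, 2, 3, 6}): φ is false.
  5 (successors {0, 2, 4, 5, 6, 7, 8}): φ is false.
  6 (successors {0, 2, 3, 4, 5, 7, 8, 9}): φ is false.
  7 (successors {0, 3, 4, 5, 7, 8, 9}): φ is false.
  8 (successors {0, 1, 3, 4, 6, 7, 9}): φ is false.
  9 (successors {2, 3, 4, 5, 8}): φ is false.
Detail at 0 (counterexample):
  At 0: q is false, []r is false, so q & []r is false.
    At 0: []r requires r at every successor {1, 3, 4, 9}.
      r fails at 1, so []r is false at 0.

No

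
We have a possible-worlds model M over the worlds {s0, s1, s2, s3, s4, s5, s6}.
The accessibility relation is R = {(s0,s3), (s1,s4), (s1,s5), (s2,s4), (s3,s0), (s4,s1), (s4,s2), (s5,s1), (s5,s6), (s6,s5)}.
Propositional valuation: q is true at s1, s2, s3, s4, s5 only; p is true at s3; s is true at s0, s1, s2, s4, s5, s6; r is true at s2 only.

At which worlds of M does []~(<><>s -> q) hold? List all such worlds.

s3

Let φ = []~(<><>s -> q). Evaluate φ at each world:
  s0 (successors {s3}): φ is false.
  s1 (successors {s4, s5}): φ is false.
  s2 (successors {s4}): φ is false.
  s3 (successors {s0}): φ is true.
  s4 (successors {s1, s2}): φ is false.
  s5 (successors {s1, s6}): φ is false.
  s6 (successors {s5}): φ is false.
For instance, at s6:
  At s6: []~(<><>s -> q) requires ~(<><>s -> q) at every successor {s5}.
    ~(<><>s -> q) fails at s5, so []~(<><>s -> q) is false at s6.
      At s5: <><>s -> q is true, so ~(<><>s -> q) is false.
Satisfying worlds: {s3}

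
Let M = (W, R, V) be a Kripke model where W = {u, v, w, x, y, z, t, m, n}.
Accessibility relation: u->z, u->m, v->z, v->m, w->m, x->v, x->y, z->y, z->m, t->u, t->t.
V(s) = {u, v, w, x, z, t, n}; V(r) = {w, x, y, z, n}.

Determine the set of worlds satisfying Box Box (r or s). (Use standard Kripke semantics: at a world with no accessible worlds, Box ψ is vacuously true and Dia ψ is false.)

w, y, z, m, n

Let φ = Box Box (r or s). Evaluate φ at each world:
  u (successors {z, m}): φ is false.
  v (successors {z, m}): φ is false.
  w (successors {m}): φ is true.
  x (successors {v, y}): φ is false.
  y (successors ∅): φ is true.
  z (successors {y, m}): φ is true.
  t (successors {u, t}): φ is false.
  m (successors ∅): φ is true.
  n (successors ∅): φ is true.
For instance, at x:
  At x: Box Box (r or s) requires Box (r or s) at every successor {v, y}.
    Box (r or s) fails at v, so Box Box (r or s) is false at x.
      At v: Box (r or s) requires r or s at every successor {z, m}.
        r or s fails at m, so Box (r or s) is false at v.
Satisfying worlds: {w, y, z, m, n}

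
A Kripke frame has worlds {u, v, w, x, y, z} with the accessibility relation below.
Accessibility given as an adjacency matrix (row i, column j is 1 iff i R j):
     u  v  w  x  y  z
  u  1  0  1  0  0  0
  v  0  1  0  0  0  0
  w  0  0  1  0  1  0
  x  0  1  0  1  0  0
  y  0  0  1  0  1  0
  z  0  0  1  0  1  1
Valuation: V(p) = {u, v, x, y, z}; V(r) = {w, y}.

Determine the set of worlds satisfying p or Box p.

Let φ = p or Box p. Evaluate φ at each world:
  u (successors {u, w}): φ is true.
  v (successors {v}): φ is true.
  w (successors {w, y}): φ is false.
  x (successors {v, x}): φ is true.
  y (successors {w, y}): φ is true.
  z (successors {w, y, z}): φ is true.
For instance, at x:
  At x: p is true, Box p is true, so p or Box p is true.
    At x: Box p requires p at every successor {v, x}.
      At v: p is true.
      At x: p is true.
    So Box p is true at x.
Satisfying worlds: {u, v, x, y, z}

u, v, x, y, z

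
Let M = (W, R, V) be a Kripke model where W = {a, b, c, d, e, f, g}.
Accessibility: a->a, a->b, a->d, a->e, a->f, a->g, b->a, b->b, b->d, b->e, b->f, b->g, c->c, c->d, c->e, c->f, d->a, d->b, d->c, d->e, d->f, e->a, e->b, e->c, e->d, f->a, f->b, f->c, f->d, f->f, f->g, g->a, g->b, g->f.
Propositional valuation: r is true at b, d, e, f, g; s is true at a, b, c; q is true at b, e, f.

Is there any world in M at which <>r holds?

Yes

Let φ = <>r. Evaluate φ at each world:
  a (successors {a, b, d, e, f, g}): φ is true.
  b (successors {a, b, d, e, f, g}): φ is true.
  c (successors {c, d, e, f}): φ is true.
  d (successors {a, b, c, e, f}): φ is true.
  e (successors {a, b, c, d}): φ is true.
  f (successors {a, b, c, d, f, g}): φ is true.
  g (successors {a, b, f}): φ is true.
Detail at a (witness):
  At a: <>r requires r at some successor in {a, b, d, e, f, g}.
    r holds at b, so <>r is true at a.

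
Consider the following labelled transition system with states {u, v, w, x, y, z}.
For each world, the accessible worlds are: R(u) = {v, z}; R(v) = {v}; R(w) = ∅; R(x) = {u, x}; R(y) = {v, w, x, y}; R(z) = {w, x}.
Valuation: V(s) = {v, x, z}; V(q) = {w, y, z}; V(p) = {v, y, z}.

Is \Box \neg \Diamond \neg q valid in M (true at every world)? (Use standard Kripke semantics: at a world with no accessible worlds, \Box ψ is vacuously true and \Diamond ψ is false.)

Recall that \Box ψ holds at a world iff ψ holds at every accessible world, and \Diamond ψ holds iff ψ holds at some accessible world.
Let φ = \Box \neg \Diamond \neg q. Evaluate φ at each world:
  u (successors {v, z}): φ is false.
  v (successors {v}): φ is false.
  w (successors ∅): φ is true.
  x (successors {u, x}): φ is false.
  y (successors {v, w, x, y}): φ is false.
  z (successors {w, x}): φ is false.
Detail at u (counterexample):
  At u: \Box \neg \Diamond \neg q requires \neg \Diamond \neg q at every successor {v, z}.
    \neg \Diamond \neg q fails at v, so \Box \neg \Diamond \neg q is false at u.
      At v: \Diamond \neg q is true, so \neg \Diamond \neg q is false.

No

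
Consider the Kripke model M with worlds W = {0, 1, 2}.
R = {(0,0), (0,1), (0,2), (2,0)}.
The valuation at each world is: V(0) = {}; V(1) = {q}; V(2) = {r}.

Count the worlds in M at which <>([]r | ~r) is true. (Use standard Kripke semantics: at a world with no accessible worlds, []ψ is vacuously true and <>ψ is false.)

2

Let φ = <>([]r | ~r). Evaluate φ at each world:
  0 (successors {0, 1, 2}): φ is true.
  1 (successors ∅): φ is false.
  2 (successors {0}): φ is true.
For instance, at 2:
  At 2: <>([]r | ~r) requires []r | ~r at some successor in {0}.
    []r | ~r holds at 0, so <>([]r | ~r) is true at 2.
      At 0: []r is false, ~r is true, so []r | ~r is true.
Satisfying worlds: {0, 2}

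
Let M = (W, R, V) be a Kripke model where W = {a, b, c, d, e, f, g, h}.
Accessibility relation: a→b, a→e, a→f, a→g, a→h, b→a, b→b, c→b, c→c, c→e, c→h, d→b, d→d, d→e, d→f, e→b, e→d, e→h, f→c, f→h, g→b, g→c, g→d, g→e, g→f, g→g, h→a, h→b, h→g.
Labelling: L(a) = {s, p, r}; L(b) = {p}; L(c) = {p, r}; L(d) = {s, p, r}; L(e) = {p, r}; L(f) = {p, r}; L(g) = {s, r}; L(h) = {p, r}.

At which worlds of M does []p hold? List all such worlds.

b, c, d, e, f

Let φ = []p. Evaluate φ at each world:
  a (successors {b, e, f, g, h}): φ is false.
  b (successors {a, b}): φ is true.
  c (successors {b, c, e, h}): φ is true.
  d (successors {b, d, e, f}): φ is true.
  e (successors {b, d, h}): φ is true.
  f (successors {c, h}): φ is true.
  g (successors {b, c, d, e, f, g}): φ is false.
  h (successors {a, b, g}): φ is false.
For instance, at g:
  At g: []p requires p at every successor {b, c, d, e, f, g}.
    p fails at g, so []p is false at g.
Satisfying worlds: {b, c, d, e, f}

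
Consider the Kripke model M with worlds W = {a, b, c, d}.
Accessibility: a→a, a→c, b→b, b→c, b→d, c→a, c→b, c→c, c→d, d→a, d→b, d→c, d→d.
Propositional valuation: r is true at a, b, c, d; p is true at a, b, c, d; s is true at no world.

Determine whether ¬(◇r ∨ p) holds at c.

At c: ◇r ∨ p is true, so ¬(◇r ∨ p) is false.
  At c: ◇r is true, p is true, so ◇r ∨ p is true.
    At c: ◇r requires r at some successor in {a, b, c, d}.
      r holds at a, so ◇r is true at c.

No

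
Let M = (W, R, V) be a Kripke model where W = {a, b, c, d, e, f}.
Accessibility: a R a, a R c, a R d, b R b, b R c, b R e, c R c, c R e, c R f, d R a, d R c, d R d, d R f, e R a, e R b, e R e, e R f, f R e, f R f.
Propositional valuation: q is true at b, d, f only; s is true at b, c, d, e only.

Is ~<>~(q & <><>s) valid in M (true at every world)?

No

Recall that <>ψ holds at a world iff ψ holds at some accessible world.
Let φ = ~<>~(q & <><>s). Evaluate φ at each world:
  a (successors {a, c, d}): φ is false.
  b (successors {b, c, e}): φ is false.
  c (successors {c, e, f}): φ is false.
  d (successors {a, c, d, f}): φ is false.
  e (successors {a, b, e, f}): φ is false.
  f (successors {e, f}): φ is false.
Detail at a (counterexample):
  At a: <>~(q & <><>s) is true, so ~<>~(q & <><>s) is false.
    At a: <>~(q & <><>s) requires ~(q & <><>s) at some successor in {a, c, d}.
      ~(q & <><>s) holds at a, so <>~(q & <><>s) is true at a.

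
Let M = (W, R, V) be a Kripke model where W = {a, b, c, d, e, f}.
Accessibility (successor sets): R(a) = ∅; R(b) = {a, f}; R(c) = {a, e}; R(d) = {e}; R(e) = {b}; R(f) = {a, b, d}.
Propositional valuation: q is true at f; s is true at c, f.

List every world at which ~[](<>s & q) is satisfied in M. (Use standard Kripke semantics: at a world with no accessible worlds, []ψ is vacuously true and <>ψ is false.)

b, c, d, e, f

Recall that []ψ holds at a world iff ψ holds at every accessible world, and <>ψ holds iff ψ holds at some accessible world.
Let φ = ~[](<>s & q). Evaluate φ at each world:
  a (successors ∅): φ is false.
  b (successors {a, f}): φ is true.
  c (successors {a, e}): φ is true.
  d (successors {e}): φ is true.
  e (successors {b}): φ is true.
  f (successors {a, b, d}): φ is true.
For instance, at e:
  At e: [](<>s & q) is false, so ~[](<>s & q) is true.
    At e: [](<>s & q) requires <>s & q at every successor {b}.
      <>s & q fails at b, so [](<>s & q) is false at e.
Satisfying worlds: {b, c, d, e, f}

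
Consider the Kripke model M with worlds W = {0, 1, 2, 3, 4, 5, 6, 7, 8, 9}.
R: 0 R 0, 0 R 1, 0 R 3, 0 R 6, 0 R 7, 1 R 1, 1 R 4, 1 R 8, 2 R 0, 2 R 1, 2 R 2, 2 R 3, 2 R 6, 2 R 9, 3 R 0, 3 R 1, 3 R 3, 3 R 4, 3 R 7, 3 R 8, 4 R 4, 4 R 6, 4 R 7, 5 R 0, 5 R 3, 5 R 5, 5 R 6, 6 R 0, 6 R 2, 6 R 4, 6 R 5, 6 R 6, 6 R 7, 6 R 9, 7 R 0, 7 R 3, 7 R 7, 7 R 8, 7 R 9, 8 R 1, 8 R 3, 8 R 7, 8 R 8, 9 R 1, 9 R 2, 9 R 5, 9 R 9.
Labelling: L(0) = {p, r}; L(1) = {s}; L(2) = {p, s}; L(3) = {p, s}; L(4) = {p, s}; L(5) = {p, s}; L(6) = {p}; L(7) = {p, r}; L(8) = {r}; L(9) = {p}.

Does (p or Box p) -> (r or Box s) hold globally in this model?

Let φ = (p or Box p) -> (r or Box s). Evaluate φ at each world:
  0 (successors {0, 1, 3, 6, 7}): φ is true.
  1 (successors {1, 4, 8}): φ is true.
  2 (successors {0, 1, 2, 3, 6, 9}): φ is false.
  3 (successors {0, 1, 3, 4, 7, 8}): φ is false.
  4 (successors {4, 6, 7}): φ is false.
  5 (successors {0, 3, 5, 6}): φ is false.
  6 (successors {0, 2, 4, 5, 6, 7, 9}): φ is false.
  7 (successors {0, 3, 7, 8, 9}): φ is true.
  8 (successors {1, 3, 7, 8}): φ is true.
  9 (successors {1, 2, 5, 9}): φ is false.
Detail at 2 (counterexample):
  At 2: p or Box p is true, r or Box s is false, so (p or Box p) -> (r or Box s) is false.
    At 2: p is true, Box p is false, so p or Box p is true.
      At 2: Box p requires p at every successor {0, 1, 2, 3, 6, 9}.
        p fails at 1, so Box p is false at 2.
    At 2: r is false, Box s is false, so r or Box s is false.
      At 2: Box s requires s at every successor {0, 1, 2, 3, 6, 9}.
        s fails at 0, so Box s is false at 2.

No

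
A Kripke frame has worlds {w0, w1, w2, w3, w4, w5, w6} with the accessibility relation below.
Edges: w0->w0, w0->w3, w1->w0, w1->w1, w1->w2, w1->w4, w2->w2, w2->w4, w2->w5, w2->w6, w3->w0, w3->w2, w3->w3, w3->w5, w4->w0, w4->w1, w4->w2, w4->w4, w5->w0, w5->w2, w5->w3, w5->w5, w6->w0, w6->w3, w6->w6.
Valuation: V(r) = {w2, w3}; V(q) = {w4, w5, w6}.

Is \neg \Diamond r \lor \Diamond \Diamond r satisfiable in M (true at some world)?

Let φ = \neg \Diamond r \lor \Diamond \Diamond r. Evaluate φ at each world:
  w0 (successors {w0, w3}): φ is true.
  w1 (successors {w0, w1, w2, w4}): φ is true.
  w2 (successors {w2, w4, w5, w6}): φ is true.
  w3 (successors {w0, w2, w3, w5}): φ is true.
  w4 (successors {w0, w1, w2, w4}): φ is true.
  w5 (successors {w0, w2, w3, w5}): φ is true.
  w6 (successors {w0, w3, w6}): φ is true.
Detail at w0 (witness):
  At w0: \neg \Diamond r is false, \Diamond \Diamond r is true, so \neg \Diamond r \lor \Diamond \Diamond r is true.
    At w0: \Diamond r is true, so \neg \Diamond r is false.
      At w0: \Diamond r requires r at some successor in {w0, w3}.
        r holds at w3, so \Diamond r is true at w0.
    At w0: \Diamond \Diamond r requires \Diamond r at some successor in {w0, w3}.
      \Diamond r holds at w0, so \Diamond \Diamond r is true at w0.

Yes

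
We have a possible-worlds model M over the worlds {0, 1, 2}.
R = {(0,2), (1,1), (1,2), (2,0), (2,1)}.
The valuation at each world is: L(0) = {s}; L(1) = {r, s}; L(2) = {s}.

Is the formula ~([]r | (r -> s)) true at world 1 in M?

No

Recall that []ψ holds at a world iff ψ holds at every accessible world, and <>ψ holds iff ψ holds at some accessible world.
At 1: []r | (r -> s) is true, so ~([]r | (r -> s)) is false.
  At 1: []r is false, r -> s is true, so []r | (r -> s) is true.
    At 1: []r requires r at every successor {1, 2}.
      r fails at 2, so []r is false at 1.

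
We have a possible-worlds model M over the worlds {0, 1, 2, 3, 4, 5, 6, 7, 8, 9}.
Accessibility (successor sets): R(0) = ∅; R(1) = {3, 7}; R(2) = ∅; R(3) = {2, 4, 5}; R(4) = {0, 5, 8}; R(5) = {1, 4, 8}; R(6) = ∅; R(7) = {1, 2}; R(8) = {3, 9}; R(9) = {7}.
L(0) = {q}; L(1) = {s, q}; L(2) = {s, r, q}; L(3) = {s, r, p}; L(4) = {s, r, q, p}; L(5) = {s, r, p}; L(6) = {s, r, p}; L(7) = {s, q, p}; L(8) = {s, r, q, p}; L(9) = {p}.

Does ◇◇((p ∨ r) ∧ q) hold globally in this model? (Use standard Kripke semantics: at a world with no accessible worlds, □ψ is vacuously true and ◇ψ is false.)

Let φ = ◇◇((p ∨ r) ∧ q). Evaluate φ at each world:
  0 (successors ∅): φ is false.
  1 (successors {3, 7}): φ is true.
  2 (successors ∅): φ is false.
  3 (successors {2, 4, 5}): φ is true.
  4 (successors {0, 5, 8}): φ is true.
  5 (successors {1, 4, 8}): φ is true.
  6 (successors ∅): φ is false.
  7 (successors {1, 2}): φ is true.
  8 (successors {3, 9}): φ is true.
  9 (successors {7}): φ is true.
Detail at 0 (counterexample):
  At 0: no accessible worlds, so ◇◇((p ∨ r) ∧ q) is false.

No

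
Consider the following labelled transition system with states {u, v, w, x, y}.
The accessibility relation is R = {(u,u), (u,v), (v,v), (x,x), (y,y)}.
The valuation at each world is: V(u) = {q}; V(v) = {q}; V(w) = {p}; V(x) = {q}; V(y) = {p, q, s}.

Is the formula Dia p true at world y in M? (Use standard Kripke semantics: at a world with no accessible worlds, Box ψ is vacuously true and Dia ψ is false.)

Yes

Recall that Dia ψ holds at a world iff ψ holds at some accessible world.
At y: Dia p requires p at some successor in {y}.
  p holds at y, so Dia p is true at y.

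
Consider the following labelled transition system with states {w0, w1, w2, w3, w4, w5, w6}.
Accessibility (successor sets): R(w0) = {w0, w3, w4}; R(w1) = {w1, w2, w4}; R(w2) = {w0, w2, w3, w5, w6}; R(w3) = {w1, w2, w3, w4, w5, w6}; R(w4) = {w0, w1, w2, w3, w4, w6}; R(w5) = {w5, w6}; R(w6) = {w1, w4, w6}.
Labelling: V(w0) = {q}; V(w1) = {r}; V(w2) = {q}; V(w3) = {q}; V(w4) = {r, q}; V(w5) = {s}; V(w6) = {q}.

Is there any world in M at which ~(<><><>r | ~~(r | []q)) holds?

No

Let φ = ~(<><><>r | ~~(r | []q)). Evaluate φ at each world:
  w0 (successors {w0, w3, w4}): φ is false.
  w1 (successors {w1, w2, w4}): φ is false.
  w2 (successors {w0, w2, w3, w5, w6}): φ is false.
  w3 (successors {w1, w2, w3, w4, w5, w6}): φ is false.
  w4 (successors {w0, w1, w2, w3, w4, w6}): φ is false.
  w5 (successors {w5, w6}): φ is false.
  w6 (successors {w1, w4, w6}): φ is false.
For instance, at w0:
  At w0: <><><>r | ~~(r | []q) is true, so ~(<><><>r | ~~(r | []q)) is false.
    At w0: <><><>r is true, ~~(r | []q) is true, so <><><>r | ~~(r | []q) is true.
      At w0: <><><>r requires <><>r at some successor in {w0, w3, w4}.
        <><>r holds at w0, so <><><>r is true at w0.
      At w0: ~(r | []q) is false, so ~~(r | []q) is true.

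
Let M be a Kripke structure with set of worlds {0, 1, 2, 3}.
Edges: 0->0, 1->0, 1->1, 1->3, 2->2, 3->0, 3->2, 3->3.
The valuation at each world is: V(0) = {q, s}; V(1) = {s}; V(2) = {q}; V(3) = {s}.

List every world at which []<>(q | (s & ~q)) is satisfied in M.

Let φ = []<>(q | (s & ~q)). Evaluate φ at each world:
  0 (successors {0}): φ is true.
  1 (successors {0, 1, 3}): φ is true.
  2 (successors {2}): φ is true.
  3 (successors {0, 2, 3}): φ is true.
For instance, at 0:
  At 0: []<>(q | (s & ~q)) requires <>(q | (s & ~q)) at every successor {0}.
      At 0: <>(q | (s & ~q)) requires q | (s & ~q) at some successor in {0}.
        q | (s & ~q) holds at 0, so <>(q | (s & ~q)) is true at 0.
  So []<>(q | (s & ~q)) is true at 0.
Satisfying worlds: {0, 1, 2, 3}

0, 1, 2, 3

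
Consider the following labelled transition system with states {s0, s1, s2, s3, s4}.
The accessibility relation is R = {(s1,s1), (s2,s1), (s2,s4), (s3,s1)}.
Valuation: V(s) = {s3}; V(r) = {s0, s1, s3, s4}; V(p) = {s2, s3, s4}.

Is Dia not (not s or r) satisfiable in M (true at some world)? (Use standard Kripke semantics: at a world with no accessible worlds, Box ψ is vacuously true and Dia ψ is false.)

No

Recall that Dia ψ holds at a world iff ψ holds at some accessible world.
Let φ = Dia not (not s or r). Evaluate φ at each world:
  s0 (successors ∅): φ is false.
  s1 (successors {s1}): φ is false.
  s2 (successors {s1, s4}): φ is false.
  s3 (successors {s1}): φ is false.
  s4 (successors ∅): φ is false.
For instance, at s3:
  At s3: Dia not (not s or r) requires not (not s or r) at some successor in {s1}.
    At s1: not (not s or r) is false.
  So Dia not (not s or r) is false at s3.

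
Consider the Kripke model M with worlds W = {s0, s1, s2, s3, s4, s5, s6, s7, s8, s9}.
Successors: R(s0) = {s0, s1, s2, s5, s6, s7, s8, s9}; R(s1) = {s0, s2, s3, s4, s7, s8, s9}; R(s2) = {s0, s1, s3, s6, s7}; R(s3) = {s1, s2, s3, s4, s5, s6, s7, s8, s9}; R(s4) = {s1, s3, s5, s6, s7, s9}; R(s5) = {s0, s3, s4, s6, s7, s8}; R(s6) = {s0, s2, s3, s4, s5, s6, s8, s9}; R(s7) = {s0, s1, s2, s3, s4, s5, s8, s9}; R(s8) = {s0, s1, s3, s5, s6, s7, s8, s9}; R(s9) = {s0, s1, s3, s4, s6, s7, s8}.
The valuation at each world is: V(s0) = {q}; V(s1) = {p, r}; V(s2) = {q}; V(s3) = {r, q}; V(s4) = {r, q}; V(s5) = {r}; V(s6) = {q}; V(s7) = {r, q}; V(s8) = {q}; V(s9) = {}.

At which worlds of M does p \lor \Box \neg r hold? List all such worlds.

s1

Let φ = p \lor \Box \neg r. Evaluate φ at each world:
  s0 (successors {s0, s1, s2, s5, s6, s7, s8, s9}): φ is false.
  s1 (successors {s0, s2, s3, s4, s7, s8, s9}): φ is true.
  s2 (successors {s0, s1, s3, s6, s7}): φ is false.
  s3 (successors {s1, s2, s3, s4, s5, s6, s7, s8, s9}): φ is false.
  s4 (successors {s1, s3, s5, s6, s7, s9}): φ is false.
  s5 (successors {s0, s3, s4, s6, s7, s8}): φ is false.
  s6 (successors {s0, s2, s3, s4, s5, s6, s8, s9}): φ is false.
  s7 (successors {s0, s1, s2, s3, s4, s5, s8, s9}): φ is false.
  s8 (successors {s0, s1, s3, s5, s6, s7, s8, s9}): φ is false.
  s9 (successors {s0, s1, s3, s4, s6, s7, s8}): φ is false.
For instance, at s7:
  At s7: p is false, \Box \neg r is false, so p \lor \Box \neg r is false.
    At s7: \Box \neg r requires \neg r at every successor {s0, s1, s2, s3, s4, s5, s8, s9}.
      \neg r fails at s1, so \Box \neg r is false at s7.
Satisfying worlds: {s1}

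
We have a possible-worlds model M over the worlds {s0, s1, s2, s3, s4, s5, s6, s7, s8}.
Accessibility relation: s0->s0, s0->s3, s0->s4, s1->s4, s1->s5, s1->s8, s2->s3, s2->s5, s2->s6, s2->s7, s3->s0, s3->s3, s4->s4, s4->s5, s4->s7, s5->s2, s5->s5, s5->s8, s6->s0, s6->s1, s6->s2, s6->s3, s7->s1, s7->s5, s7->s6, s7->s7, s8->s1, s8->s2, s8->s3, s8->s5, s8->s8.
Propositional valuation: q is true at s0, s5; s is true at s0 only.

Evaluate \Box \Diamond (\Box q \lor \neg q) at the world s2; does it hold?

Yes

At s2: \Box \Diamond (\Box q \lor \neg q) requires \Diamond (\Box q \lor \neg q) at every successor {s3, s5, s6, s7}.
  At s3: \Diamond (\Box q \lor \neg q) is true.
  At s5: \Diamond (\Box q \lor \neg q) is true.
  At s6: \Diamond (\Box q \lor \neg q) is true.
  At s7: \Diamond (\Box q \lor \neg q) is true.
So \Box \Diamond (\Box q \lor \neg q) is true at s2.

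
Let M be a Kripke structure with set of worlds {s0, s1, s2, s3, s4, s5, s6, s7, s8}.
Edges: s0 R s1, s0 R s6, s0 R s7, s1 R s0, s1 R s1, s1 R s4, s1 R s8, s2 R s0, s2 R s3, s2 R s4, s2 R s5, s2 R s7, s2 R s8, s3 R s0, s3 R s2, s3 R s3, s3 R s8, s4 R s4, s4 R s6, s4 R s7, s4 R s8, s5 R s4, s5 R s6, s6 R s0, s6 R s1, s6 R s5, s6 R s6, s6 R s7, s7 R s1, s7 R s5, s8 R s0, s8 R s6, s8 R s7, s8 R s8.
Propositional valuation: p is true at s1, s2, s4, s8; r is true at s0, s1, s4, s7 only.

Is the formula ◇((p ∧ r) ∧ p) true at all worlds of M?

No

Recall that ◇ψ holds at a world iff ψ holds at some accessible world.
Let φ = ◇((p ∧ r) ∧ p). Evaluate φ at each world:
  s0 (successors {s1, s6, s7}): φ is true.
  s1 (successors {s0, s1, s4, s8}): φ is true.
  s2 (successors {s0, s3, s4, s5, s7, s8}): φ is true.
  s3 (successors {s0, s2, s3, s8}): φ is false.
  s4 (successors {s4, s6, s7, s8}): φ is true.
  s5 (successors {s4, s6}): φ is true.
  s6 (successors {s0, s1, s5, s6, s7}): φ is true.
  s7 (successors {s1, s5}): φ is true.
  s8 (successors {s0, s6, s7, s8}): φ is false.
Detail at s3 (counterexample):
  At s3: ◇((p ∧ r) ∧ p) requires (p ∧ r) ∧ p at some successor in {s0, s2, s3, s8}.
    At s0: (p ∧ r) ∧ p is false.
    At s2: (p ∧ r) ∧ p is false.
    At s3: (p ∧ r) ∧ p is false.
    At s8: (p ∧ r) ∧ p is false.
  So ◇((p ∧ r) ∧ p) is false at s3.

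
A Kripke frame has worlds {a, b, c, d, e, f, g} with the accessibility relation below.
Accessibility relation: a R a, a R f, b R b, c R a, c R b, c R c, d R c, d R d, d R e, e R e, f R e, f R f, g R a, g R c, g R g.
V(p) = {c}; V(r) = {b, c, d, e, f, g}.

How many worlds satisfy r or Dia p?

Let φ = r or Dia p. Evaluate φ at each world:
  a (successors {a, f}): φ is false.
  b (successors {b}): φ is true.
  c (successors {a, b, c}): φ is true.
  d (successors {c, d, e}): φ is true.
  e (successors {e}): φ is true.
  f (successors {e, f}): φ is true.
  g (successors {a, c, g}): φ is true.
For instance, at c:
  At c: r is true, Dia p is true, so r or Dia p is true.
    At c: Dia p requires p at some successor in {a, b, c}.
      p holds at c, so Dia p is true at c.
Satisfying worlds: {b, c, d, e, f, g}

6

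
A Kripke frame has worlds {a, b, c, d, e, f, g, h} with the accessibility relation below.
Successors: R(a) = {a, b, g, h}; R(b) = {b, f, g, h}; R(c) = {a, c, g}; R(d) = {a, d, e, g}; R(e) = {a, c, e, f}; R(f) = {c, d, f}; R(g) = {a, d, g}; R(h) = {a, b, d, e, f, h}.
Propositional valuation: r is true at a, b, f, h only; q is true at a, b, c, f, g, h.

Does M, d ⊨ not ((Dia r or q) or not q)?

No

At d: (Dia r or q) or not q is true, so not ((Dia r or q) or not q) is false.
  At d: Dia r or q is true, not q is true, so (Dia r or q) or not q is true.
    At d: Dia r is true, q is false, so Dia r or q is true.
      At d: Dia r requires r at some successor in {a, d, e, g}.
        r holds at a, so Dia r is true at d.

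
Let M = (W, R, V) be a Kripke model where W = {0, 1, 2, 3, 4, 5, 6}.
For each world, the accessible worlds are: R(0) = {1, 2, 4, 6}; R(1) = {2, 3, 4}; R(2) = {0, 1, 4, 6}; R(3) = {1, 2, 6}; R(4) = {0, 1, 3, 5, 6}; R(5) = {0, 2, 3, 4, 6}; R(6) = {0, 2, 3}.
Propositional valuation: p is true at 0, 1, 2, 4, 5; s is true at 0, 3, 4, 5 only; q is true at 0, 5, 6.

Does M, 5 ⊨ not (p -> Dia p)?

No

Recall that Dia ψ holds at a world iff ψ holds at some accessible world.
At 5: p -> Dia p is true, so not (p -> Dia p) is false.
  At 5: p is true, Dia p is true, so p -> Dia p is true.
    At 5: Dia p requires p at some successor in {0, 2, 3, 4, 6}.
      p holds at 0, so Dia p is true at 5.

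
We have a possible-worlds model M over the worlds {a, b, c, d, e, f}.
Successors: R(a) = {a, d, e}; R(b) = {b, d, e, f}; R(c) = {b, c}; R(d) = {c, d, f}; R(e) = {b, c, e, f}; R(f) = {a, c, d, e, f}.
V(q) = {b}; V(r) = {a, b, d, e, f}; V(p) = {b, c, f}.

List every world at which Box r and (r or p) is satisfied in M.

Let φ = Box r and (r or p). Evaluate φ at each world:
  a (successors {a, d, e}): φ is true.
  b (successors {b, d, e, f}): φ is true.
  c (successors {b, c}): φ is false.
  d (successors {c, d, f}): φ is false.
  e (successors {b, c, e, f}): φ is false.
  f (successors {a, c, d, e, f}): φ is false.
For instance, at c:
  At c: Box r is false, r or p is true, so Box r and (r or p) is false.
    At c: Box r requires r at every successor {b, c}.
      r fails at c, so Box r is false at c.
Satisfying worlds: {a, b}

a, b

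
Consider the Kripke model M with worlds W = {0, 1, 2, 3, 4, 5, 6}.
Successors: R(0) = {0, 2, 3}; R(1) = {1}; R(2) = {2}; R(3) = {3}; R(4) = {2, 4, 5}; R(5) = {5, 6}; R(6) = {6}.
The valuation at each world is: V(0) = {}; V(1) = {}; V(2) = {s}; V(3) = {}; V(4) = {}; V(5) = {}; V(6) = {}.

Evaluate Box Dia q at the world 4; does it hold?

No

At 4: Box Dia q requires Dia q at every successor {2, 4, 5}.
  Dia q fails at 2, so Box Dia q is false at 4.
    At 2: Dia q requires q at some successor in {2}.
      At 2: q is false.
    So Dia q is false at 2.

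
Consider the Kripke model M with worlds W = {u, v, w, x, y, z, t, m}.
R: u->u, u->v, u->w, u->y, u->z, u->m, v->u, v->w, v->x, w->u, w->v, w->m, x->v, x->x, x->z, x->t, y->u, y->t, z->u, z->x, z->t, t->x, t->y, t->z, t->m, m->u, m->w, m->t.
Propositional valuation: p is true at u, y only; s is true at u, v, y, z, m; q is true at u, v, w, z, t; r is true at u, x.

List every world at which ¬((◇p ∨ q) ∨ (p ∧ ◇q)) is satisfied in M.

Let φ = ¬((◇p ∨ q) ∨ (p ∧ ◇q)). Evaluate φ at each world:
  u (successors {u, v, w, y, z, m}): φ is false.
  v (successors {u, w, x}): φ is false.
  w (successors {u, v, m}): φ is false.
  x (successors {v, x, z, t}): φ is true.
  y (successors {u, t}): φ is false.
  z (successors {u, x, t}): φ is false.
  t (successors {x, y, z, m}): φ is false.
  m (successors {u, w, t}): φ is false.
For instance, at t:
  At t: (◇p ∨ q) ∨ (p ∧ ◇q) is true, so ¬((◇p ∨ q) ∨ (p ∧ ◇q)) is false.
    At t: ◇p ∨ q is true, p ∧ ◇q is false, so (◇p ∨ q) ∨ (p ∧ ◇q) is true.
      At t: ◇p is true, q is true, so ◇p ∨ q is true.
      At t: p is false, ◇q is true, so p ∧ ◇q is false.
Satisfying worlds: {x}

x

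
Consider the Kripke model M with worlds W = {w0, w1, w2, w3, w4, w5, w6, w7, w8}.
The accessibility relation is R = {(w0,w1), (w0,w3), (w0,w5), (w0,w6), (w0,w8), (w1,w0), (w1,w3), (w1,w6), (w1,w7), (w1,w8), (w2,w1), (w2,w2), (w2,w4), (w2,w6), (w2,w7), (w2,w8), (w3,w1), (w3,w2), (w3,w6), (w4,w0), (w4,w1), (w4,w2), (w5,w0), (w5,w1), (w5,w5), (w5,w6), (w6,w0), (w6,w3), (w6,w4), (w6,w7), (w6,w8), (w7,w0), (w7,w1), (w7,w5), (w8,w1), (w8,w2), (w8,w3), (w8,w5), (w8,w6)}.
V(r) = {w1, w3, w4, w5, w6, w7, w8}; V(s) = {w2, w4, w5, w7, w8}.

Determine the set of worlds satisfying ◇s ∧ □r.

w0

Recall that □ψ holds at a world iff ψ holds at every accessible world, and ◇ψ holds iff ψ holds at some accessible world.
Let φ = ◇s ∧ □r. Evaluate φ at each world:
  w0 (successors {w1, w3, w5, w6, w8}): φ is true.
  w1 (successors {w0, w3, w6, w7, w8}): φ is false.
  w2 (successors {w1, w2, w4, w6, w7, w8}): φ is false.
  w3 (successors {w1, w2, w6}): φ is false.
  w4 (successors {w0, w1, w2}): φ is false.
  w5 (successors {w0, w1, w5, w6}): φ is false.
  w6 (successors {w0, w3, w4, w7, w8}): φ is false.
  w7 (successors {w0, w1, w5}): φ is false.
  w8 (successors {w1, w2, w3, w5, w6}): φ is false.
For instance, at w8:
  At w8: ◇s is true, □r is false, so ◇s ∧ □r is false.
    At w8: ◇s requires s at some successor in {w1, w2, w3, w5, w6}.
      s holds at w2, so ◇s is true at w8.
    At w8: □r requires r at every successor {w1, w2, w3, w5, w6}.
      r fails at w2, so □r is false at w8.
Satisfying worlds: {w0}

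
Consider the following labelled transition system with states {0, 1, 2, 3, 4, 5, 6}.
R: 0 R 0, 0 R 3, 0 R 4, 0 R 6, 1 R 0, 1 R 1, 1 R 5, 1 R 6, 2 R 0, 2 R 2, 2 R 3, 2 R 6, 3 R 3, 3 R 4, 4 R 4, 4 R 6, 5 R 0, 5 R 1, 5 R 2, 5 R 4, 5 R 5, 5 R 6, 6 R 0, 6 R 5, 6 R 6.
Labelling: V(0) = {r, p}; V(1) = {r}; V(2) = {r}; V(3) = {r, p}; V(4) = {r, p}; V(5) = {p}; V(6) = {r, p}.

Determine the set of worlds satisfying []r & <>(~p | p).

Let φ = []r & <>(~p | p). Evaluate φ at each world:
  0 (successors {0, 3, 4, 6}): φ is true.
  1 (successors {0, 1, 5, 6}): φ is false.
  2 (successors {0, 2, 3, 6}): φ is true.
  3 (successors {3, 4}): φ is true.
  4 (successors {4, 6}): φ is true.
  5 (successors {0, 1, 2, 4, 5, 6}): φ is false.
  6 (successors {0, 5, 6}): φ is false.
For instance, at 2:
  At 2: []r is true, <>(~p | p) is true, so []r & <>(~p | p) is true.
    At 2: []r requires r at every successor {0, 2, 3, 6}.
      At 0: r is true.
      At 2: r is true.
      At 3: r is true.
      At 6: r is true.
    So []r is true at 2.
    At 2: <>(~p | p) requires ~p | p at some successor in {0, 2, 3, 6}.
      ~p | p holds at 0, so <>(~p | p) is true at 2.
Satisfying worlds: {0, 2, 3, 4}

0, 2, 3, 4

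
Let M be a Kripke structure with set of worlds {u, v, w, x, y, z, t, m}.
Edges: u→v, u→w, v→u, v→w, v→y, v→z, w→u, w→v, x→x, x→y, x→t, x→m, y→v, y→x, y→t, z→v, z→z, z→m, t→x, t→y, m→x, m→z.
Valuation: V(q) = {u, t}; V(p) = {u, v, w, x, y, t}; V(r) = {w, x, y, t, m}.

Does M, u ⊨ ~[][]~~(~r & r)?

At u: [][]~~(~r & r) is false, so ~[][]~~(~r & r) is true.
  At u: [][]~~(~r & r) requires []~~(~r & r) at every successor {v, w}.
    []~~(~r & r) fails at v, so [][]~~(~r & r) is false at u.
      At v: []~~(~r & r) requires ~~(~r & r) at every successor {u, w, y, z}.
        ~~(~r & r) fails at u, so []~~(~r & r) is false at v.

Yes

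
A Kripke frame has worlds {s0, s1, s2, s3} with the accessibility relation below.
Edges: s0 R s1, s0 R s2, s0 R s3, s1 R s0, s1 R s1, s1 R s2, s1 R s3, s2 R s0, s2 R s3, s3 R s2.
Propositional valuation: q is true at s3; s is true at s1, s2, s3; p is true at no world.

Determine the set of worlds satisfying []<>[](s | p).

s3

Let φ = []<>[](s | p). Evaluate φ at each world:
  s0 (successors {s1, s2, s3}): φ is false.
  s1 (successors {s0, s1, s2, s3}): φ is false.
  s2 (successors {s0, s3}): φ is false.
  s3 (successors {s2}): φ is true.
For instance, at s1:
  At s1: []<>[](s | p) requires <>[](s | p) at every successor {s0, s1, s2, s3}.
    <>[](s | p) fails at s3, so []<>[](s | p) is false at s1.
      At s3: <>[](s | p) requires [](s | p) at some successor in {s2}.
        At s2: [](s | p) is false.
      So <>[](s | p) is false at s3.
Satisfying worlds: {s3}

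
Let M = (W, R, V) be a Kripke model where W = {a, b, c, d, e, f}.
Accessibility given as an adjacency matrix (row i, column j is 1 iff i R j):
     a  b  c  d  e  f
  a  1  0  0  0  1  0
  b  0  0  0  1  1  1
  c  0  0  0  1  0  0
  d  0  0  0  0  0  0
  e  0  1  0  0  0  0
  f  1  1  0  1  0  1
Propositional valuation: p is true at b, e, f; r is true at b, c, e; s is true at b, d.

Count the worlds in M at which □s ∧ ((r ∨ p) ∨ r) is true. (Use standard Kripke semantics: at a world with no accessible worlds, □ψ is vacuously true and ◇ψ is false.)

2

Let φ = □s ∧ ((r ∨ p) ∨ r). Evaluate φ at each world:
  a (successors {a, e}): φ is false.
  b (successors {d, e, f}): φ is false.
  c (successors {d}): φ is true.
  d (successors ∅): φ is false.
  e (successors {b}): φ is true.
  f (successors {a, b, d, f}): φ is false.
For instance, at e:
  At e: □s is true, (r ∨ p) ∨ r is true, so □s ∧ ((r ∨ p) ∨ r) is true.
    At e: □s requires s at every successor {b}.
      At b: s is true.
    So □s is true at e.
Satisfying worlds: {c, e}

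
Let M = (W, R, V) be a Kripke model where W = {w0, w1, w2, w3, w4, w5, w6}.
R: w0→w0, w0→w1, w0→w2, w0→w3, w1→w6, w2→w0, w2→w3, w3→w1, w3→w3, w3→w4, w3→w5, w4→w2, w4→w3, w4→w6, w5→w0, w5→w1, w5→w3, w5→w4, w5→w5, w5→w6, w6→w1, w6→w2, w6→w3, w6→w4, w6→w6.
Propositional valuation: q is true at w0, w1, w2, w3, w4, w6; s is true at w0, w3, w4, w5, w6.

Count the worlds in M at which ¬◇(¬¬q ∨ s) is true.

0

Recall that ◇ψ holds at a world iff ψ holds at some accessible world.
Let φ = ¬◇(¬¬q ∨ s). Evaluate φ at each world:
  w0 (successors {w0, w1, w2, w3}): φ is false.
  w1 (successors {w6}): φ is false.
  w2 (successors {w0, w3}): φ is false.
  w3 (successors {w1, w3, w4, w5}): φ is false.
  w4 (successors {w2, w3, w6}): φ is false.
  w5 (successors {w0, w1, w3, w4, w5, w6}): φ is false.
  w6 (successors {w1, w2, w3, w4, w6}): φ is false.
For instance, at w4:
  At w4: ◇(¬¬q ∨ s) is true, so ¬◇(¬¬q ∨ s) is false.
    At w4: ◇(¬¬q ∨ s) requires ¬¬q ∨ s at some successor in {w2, w3, w6}.
      ¬¬q ∨ s holds at w2, so ◇(¬¬q ∨ s) is true at w4.
Satisfying worlds: none.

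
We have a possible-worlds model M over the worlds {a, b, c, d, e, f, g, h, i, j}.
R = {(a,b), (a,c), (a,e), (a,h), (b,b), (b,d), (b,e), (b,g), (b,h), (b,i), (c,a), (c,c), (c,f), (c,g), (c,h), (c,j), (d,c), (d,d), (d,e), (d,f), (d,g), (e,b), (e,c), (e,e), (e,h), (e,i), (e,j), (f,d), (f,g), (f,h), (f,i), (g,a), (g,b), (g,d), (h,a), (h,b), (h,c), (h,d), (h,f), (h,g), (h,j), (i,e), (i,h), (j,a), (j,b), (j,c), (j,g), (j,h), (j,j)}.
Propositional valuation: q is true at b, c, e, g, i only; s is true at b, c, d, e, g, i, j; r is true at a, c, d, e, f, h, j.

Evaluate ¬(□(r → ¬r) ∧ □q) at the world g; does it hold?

At g: □(r → ¬r) ∧ □q is false, so ¬(□(r → ¬r) ∧ □q) is true.
  At g: □(r → ¬r) is false, □q is false, so □(r → ¬r) ∧ □q is false.
    At g: □(r → ¬r) requires r → ¬r at every successor {a, b, d}.
      r → ¬r fails at a, so □(r → ¬r) is false at g.
    At g: □q requires q at every successor {a, b, d}.
      q fails at a, so □q is false at g.

Yes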